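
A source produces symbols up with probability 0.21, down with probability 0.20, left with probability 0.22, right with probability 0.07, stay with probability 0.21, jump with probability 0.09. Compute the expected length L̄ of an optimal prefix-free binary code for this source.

Repeatedly combine the two least-probable nodes; the expected code length is the sum of the merged weights.
merge 7/100 + 9/100 → 4/25
merge 4/25 + 1/5 → 9/25
merge 21/100 + 21/100 → 21/50
merge 11/50 + 9/25 → 29/50
merge 21/50 + 29/50 → 1
L = 4/25 + 9/25 + 21/50 + 29/50 + 1 = 63/25 = 2.52 bits/symbol.

2.52 bits/symbol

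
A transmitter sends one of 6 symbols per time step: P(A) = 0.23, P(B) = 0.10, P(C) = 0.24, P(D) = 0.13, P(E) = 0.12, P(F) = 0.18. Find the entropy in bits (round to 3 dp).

2.509 bits

H = −Σ pᵢ log₂ pᵢ.
−0.23·log₂(0.23) = 0.4877
−0.10·log₂(0.10) = 0.3322
−0.24·log₂(0.24) = 0.4941
−0.13·log₂(0.13) = 0.3826
−0.12·log₂(0.12) = 0.3671
−0.18·log₂(0.18) = 0.4453
Sum ≈ 2.5090 → 2.509 bits.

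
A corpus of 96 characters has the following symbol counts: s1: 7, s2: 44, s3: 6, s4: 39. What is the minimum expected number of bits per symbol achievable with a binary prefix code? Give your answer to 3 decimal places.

1.677 bits/symbol

Probabilities are the counts divided by 96.
Repeatedly combine the two least-probable nodes; the expected code length is the sum of the merged weights.
merge 1/16 + 7/96 → 13/96
merge 13/96 + 13/32 → 13/24
merge 11/24 + 13/24 → 1
L = 13/96 + 13/24 + 1 = 161/96 ≈ 1.677 bits/symbol.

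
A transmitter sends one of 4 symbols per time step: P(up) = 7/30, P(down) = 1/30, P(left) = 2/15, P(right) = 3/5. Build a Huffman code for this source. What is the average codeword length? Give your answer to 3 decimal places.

Repeatedly combine the two least-probable nodes; the expected code length is the sum of the merged weights.
merge 1/30 + 2/15 → 1/6
merge 1/6 + 7/30 → 2/5
merge 2/5 + 3/5 → 1
L = 1/6 + 2/5 + 1 = 47/30 ≈ 1.567 bits/symbol.

1.567 bits/symbol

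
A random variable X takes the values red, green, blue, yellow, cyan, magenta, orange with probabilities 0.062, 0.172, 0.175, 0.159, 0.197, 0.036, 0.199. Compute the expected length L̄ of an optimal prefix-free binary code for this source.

Repeatedly combine the two least-probable nodes; the expected code length is the sum of the merged weights.
merge 9/250 + 31/500 → 49/500
merge 49/500 + 159/1000 → 257/1000
merge 43/250 + 7/40 → 347/1000
merge 197/1000 + 199/1000 → 99/250
merge 257/1000 + 347/1000 → 151/250
merge 99/250 + 151/250 → 1
L = 49/500 + 257/1000 + 347/1000 + 99/250 + 151/250 + 1 = 1351/500 = 2.702 bits/symbol.

2.702 bits/symbol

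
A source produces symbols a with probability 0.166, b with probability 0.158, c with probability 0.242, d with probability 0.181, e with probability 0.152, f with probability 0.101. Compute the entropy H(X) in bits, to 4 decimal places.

2.5395 bits

H = −Σ pᵢ log₂ pᵢ.
−0.166·log₂(0.166) = 0.4301
−0.158·log₂(0.158) = 0.4206
−0.242·log₂(0.242) = 0.4954
−0.181·log₂(0.181) = 0.4463
−0.152·log₂(0.152) = 0.4131
−0.101·log₂(0.101) = 0.3341
Sum ≈ 2.5395 → 2.5395 bits.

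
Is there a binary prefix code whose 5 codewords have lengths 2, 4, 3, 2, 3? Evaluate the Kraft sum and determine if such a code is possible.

0.8125; yes

With common denominator 2^4 = 16: Σ 2^(−ℓᵢ) = 4/16 + 1/16 + 2/16 + 4/16 + 2/16 = 13/16 = 0.8125.
Kraft's inequality requires Σ ≤ 1; here Σ = 0.8125 ≤ 1, so such a prefix code exists.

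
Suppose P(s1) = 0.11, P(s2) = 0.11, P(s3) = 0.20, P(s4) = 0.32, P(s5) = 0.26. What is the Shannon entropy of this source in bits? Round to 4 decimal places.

2.1963 bits

H = −Σ pᵢ log₂ pᵢ.
−0.11·log₂(0.11) = 0.3503
−0.11·log₂(0.11) = 0.3503
−0.20·log₂(0.20) = 0.4644
−0.32·log₂(0.32) = 0.5260
−0.26·log₂(0.26) = 0.5053
Sum ≈ 2.1963 → 2.1963 bits.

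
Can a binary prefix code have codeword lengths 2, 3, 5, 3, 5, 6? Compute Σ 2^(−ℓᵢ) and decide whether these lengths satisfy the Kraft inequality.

With common denominator 2^6 = 64: Σ 2^(−ℓᵢ) = 16/64 + 8/64 + 2/64 + 8/64 + 2/64 + 1/64 = 37/64 = 0.578125.
Kraft's inequality requires Σ ≤ 1; here Σ = 0.578125 ≤ 1, so such a prefix code exists.

0.578125; yes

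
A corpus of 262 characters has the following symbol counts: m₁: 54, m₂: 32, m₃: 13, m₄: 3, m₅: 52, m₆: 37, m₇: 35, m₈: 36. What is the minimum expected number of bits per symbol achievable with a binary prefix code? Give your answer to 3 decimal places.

2.840 bits/symbol

Probabilities are the counts divided by 262.
Repeatedly combine the two least-probable nodes; the expected code length is the sum of the merged weights.
merge 3/262 + 13/262 → 8/131
merge 8/131 + 16/131 → 24/131
merge 35/262 + 18/131 → 71/262
merge 37/262 + 24/131 → 85/262
merge 26/131 + 27/131 → 53/131
merge 71/262 + 85/262 → 78/131
merge 53/131 + 78/131 → 1
L = 8/131 + 24/131 + 71/262 + 85/262 + 53/131 + 78/131 + 1 = 372/131 ≈ 2.840 bits/symbol.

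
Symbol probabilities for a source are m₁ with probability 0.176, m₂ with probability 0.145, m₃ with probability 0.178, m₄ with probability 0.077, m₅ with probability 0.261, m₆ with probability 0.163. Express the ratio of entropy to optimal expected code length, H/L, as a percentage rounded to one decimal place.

Entropy H = −Σ p log₂ p ≈ 2.5055 bits.
Huffman merges: 77/1000+29/200→111/500; 163/1000+22/125→339/1000; 89/500+111/500→2/5; 261/1000+339/1000→3/5; 2/5+3/5→1. L = 2561/1000 ≈ 2.5610.
Efficiency = H/L = 2.5055/2.5610 = 97.8%.

97.8%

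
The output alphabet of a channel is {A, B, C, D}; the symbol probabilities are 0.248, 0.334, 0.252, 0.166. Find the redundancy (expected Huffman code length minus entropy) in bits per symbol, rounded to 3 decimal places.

0.042 bits

Entropy H = −Σ p log₂ p ≈ 1.9585 bits.
Huffman merges: 83/500+31/125→207/500; 63/250+167/500→293/500; 207/500+293/500→1. L = 2 ≈ 2.0000.
L − H = 2.0000 − 1.9585 = 0.042 bits.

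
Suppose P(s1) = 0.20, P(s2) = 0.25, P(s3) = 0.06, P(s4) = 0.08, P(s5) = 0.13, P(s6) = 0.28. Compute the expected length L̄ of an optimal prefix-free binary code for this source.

2.41 bits/symbol

Repeatedly combine the two least-probable nodes; the expected code length is the sum of the merged weights.
merge 3/50 + 2/25 → 7/50
merge 13/100 + 7/50 → 27/100
merge 1/5 + 1/4 → 9/20
merge 27/100 + 7/25 → 11/20
merge 9/20 + 11/20 → 1
L = 7/50 + 27/100 + 9/20 + 11/20 + 1 = 241/100 = 2.41 bits/symbol.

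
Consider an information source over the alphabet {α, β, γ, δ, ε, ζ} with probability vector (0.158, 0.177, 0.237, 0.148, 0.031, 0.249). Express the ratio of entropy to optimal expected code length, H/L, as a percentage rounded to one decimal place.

Entropy H = −Σ p log₂ p ≈ 2.4178 bits.
Huffman merges: 31/1000+37/250→179/1000; 79/500+177/1000→67/200; 179/1000+237/1000→52/125; 249/1000+67/200→73/125; 52/125+73/125→1. L = 1257/500 ≈ 2.5140.
Efficiency = H/L = 2.4178/2.5140 = 96.2%.

96.2%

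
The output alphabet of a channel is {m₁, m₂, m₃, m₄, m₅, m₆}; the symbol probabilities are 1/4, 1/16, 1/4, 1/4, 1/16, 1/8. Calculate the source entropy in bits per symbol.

Each probability is a power of 1/2, so log₂(1/p) is an integer.
H = Σ p·log₂(1/p) = 1/4·2 + 1/16·4 + 1/4·2 + 1/4·2 + 1/16·4 + 1/8·3 = 2.375 bits.

2.375 bits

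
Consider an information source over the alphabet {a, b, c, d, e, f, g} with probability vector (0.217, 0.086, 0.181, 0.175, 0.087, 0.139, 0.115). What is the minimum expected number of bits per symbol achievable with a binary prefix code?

2.775 bits/symbol

Repeatedly combine the two least-probable nodes; the expected code length is the sum of the merged weights.
merge 43/500 + 87/1000 → 173/1000
merge 23/200 + 139/1000 → 127/500
merge 173/1000 + 7/40 → 87/250
merge 181/1000 + 217/1000 → 199/500
merge 127/500 + 87/250 → 301/500
merge 199/500 + 301/500 → 1
L = 173/1000 + 127/500 + 87/250 + 199/500 + 301/500 + 1 = 111/40 = 2.775 bits/symbol.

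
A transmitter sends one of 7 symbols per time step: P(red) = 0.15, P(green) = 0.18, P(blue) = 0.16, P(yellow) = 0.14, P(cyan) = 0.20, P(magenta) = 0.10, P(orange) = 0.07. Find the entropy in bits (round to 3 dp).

H = −Σ pᵢ log₂ pᵢ.
−0.15·log₂(0.15) = 0.4105
−0.18·log₂(0.18) = 0.4453
−0.16·log₂(0.16) = 0.4230
−0.14·log₂(0.14) = 0.3971
−0.20·log₂(0.20) = 0.4644
−0.10·log₂(0.10) = 0.3322
−0.07·log₂(0.07) = 0.2686
Sum ≈ 2.7411 → 2.741 bits.

2.741 bits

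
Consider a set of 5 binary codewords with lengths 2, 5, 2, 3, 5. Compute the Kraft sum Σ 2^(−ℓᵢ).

With common denominator 2^5 = 32: Σ 2^(−ℓᵢ) = 8/32 + 1/32 + 8/32 + 4/32 + 1/32 = 22/32 = 0.6875.

0.6875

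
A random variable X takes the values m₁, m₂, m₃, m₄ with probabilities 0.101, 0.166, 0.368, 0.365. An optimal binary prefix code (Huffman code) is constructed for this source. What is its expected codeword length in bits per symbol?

Repeatedly combine the two least-probable nodes; the expected code length is the sum of the merged weights.
merge 101/1000 + 83/500 → 267/1000
merge 267/1000 + 73/200 → 79/125
merge 46/125 + 79/125 → 1
L = 267/1000 + 79/125 + 1 = 1899/1000 = 1.899 bits/symbol.

1.899 bits/symbol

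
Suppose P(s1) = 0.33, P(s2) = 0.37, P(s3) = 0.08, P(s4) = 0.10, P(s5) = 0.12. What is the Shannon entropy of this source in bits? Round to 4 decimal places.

2.0493 bits

H = −Σ pᵢ log₂ pᵢ.
−0.33·log₂(0.33) = 0.5278
−0.37·log₂(0.37) = 0.5307
−0.08·log₂(0.08) = 0.2915
−0.10·log₂(0.10) = 0.3322
−0.12·log₂(0.12) = 0.3671
Sum ≈ 2.0493 → 2.0493 bits.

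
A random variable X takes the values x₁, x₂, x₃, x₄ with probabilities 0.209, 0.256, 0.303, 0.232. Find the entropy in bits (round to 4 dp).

H = −Σ pᵢ log₂ pᵢ.
−0.209·log₂(0.209) = 0.4720
−0.256·log₂(0.256) = 0.5032
−0.303·log₂(0.303) = 0.5220
−0.232·log₂(0.232) = 0.4890
Sum ≈ 1.9862 → 1.9862 bits.

1.9862 bits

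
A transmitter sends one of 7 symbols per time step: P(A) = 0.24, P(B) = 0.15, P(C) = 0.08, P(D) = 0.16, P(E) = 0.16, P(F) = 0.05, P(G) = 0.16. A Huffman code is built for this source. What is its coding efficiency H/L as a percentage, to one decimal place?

98.2%

Entropy H = −Σ p log₂ p ≈ 2.6813 bits.
Huffman merges: 1/20+2/25→13/100; 13/100+3/20→7/25; 4/25+4/25→8/25; 4/25+6/25→2/5; 7/25+8/25→3/5; 2/5+3/5→1. L = 273/100 ≈ 2.7300.
Efficiency = H/L = 2.6813/2.7300 = 98.2%.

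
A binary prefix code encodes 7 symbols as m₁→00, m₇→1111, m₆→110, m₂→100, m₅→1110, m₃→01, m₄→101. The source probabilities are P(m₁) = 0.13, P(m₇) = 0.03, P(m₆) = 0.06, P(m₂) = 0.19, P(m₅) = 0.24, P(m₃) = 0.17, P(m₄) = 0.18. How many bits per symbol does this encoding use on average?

2.97 bits/symbol

L̄ = Σ pᵢ·ℓᵢ = 0.13·2 + 0.03·4 + 0.06·3 + 0.19·3 + 0.24·4 + 0.17·2 + 0.18·3 = 2.97 bits/symbol.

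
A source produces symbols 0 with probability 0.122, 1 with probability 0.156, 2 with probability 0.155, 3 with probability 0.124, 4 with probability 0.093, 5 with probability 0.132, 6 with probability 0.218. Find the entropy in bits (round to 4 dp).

H = −Σ pᵢ log₂ pᵢ.
−0.122·log₂(0.122) = 0.3703
−0.156·log₂(0.156) = 0.4181
−0.155·log₂(0.155) = 0.4169
−0.124·log₂(0.124) = 0.3734
−0.093·log₂(0.093) = 0.3187
−0.132·log₂(0.132) = 0.3856
−0.218·log₂(0.218) = 0.4791
Sum ≈ 2.7621 → 2.7621 bits.

2.7621 bits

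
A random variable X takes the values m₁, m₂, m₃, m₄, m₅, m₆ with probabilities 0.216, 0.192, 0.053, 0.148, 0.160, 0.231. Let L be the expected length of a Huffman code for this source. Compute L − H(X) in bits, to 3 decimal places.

0.074 bits

Entropy H = −Σ p log₂ p ≈ 2.4786 bits.
Huffman merges: 53/1000+37/250→201/1000; 4/25+24/125→44/125; 201/1000+27/125→417/1000; 231/1000+44/125→583/1000; 417/1000+583/1000→1. L = 2553/1000 ≈ 2.5530.
L − H = 2.5530 − 2.4786 = 0.074 bits.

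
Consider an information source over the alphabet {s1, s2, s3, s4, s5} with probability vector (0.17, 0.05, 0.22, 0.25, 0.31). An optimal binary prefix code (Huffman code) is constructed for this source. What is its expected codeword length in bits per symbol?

Repeatedly combine the two least-probable nodes; the expected code length is the sum of the merged weights.
merge 1/20 + 17/100 → 11/50
merge 11/50 + 11/50 → 11/25
merge 1/4 + 31/100 → 14/25
merge 11/25 + 14/25 → 1
L = 11/50 + 11/25 + 14/25 + 1 = 111/50 = 2.22 bits/symbol.

2.22 bits/symbol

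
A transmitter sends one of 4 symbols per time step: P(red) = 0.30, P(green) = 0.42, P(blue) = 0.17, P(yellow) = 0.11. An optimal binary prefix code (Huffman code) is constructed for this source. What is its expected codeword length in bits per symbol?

1.86 bits/symbol

Repeatedly combine the two least-probable nodes; the expected code length is the sum of the merged weights.
merge 11/100 + 17/100 → 7/25
merge 7/25 + 3/10 → 29/50
merge 21/50 + 29/50 → 1
L = 7/25 + 29/50 + 1 = 93/50 = 1.86 bits/symbol.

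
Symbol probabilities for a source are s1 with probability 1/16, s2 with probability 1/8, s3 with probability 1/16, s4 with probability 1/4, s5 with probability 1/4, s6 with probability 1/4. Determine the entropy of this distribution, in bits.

2.375 bits

Each probability is a power of 1/2, so log₂(1/p) is an integer.
H = Σ p·log₂(1/p) = 1/16·4 + 1/8·3 + 1/16·4 + 1/4·2 + 1/4·2 + 1/4·2 = 2.375 bits.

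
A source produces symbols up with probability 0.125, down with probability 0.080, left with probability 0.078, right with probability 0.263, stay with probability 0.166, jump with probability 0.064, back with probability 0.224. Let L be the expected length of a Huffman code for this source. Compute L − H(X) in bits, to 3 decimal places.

Entropy H = −Σ p log₂ p ≈ 2.6277 bits.
Huffman merges: 8/125+39/500→71/500; 2/25+1/8→41/200; 71/500+83/500→77/250; 41/200+28/125→429/1000; 263/1000+77/250→571/1000; 429/1000+571/1000→1. L = 531/200 ≈ 2.6550.
L − H = 2.6550 − 2.6277 = 0.027 bits.

0.027 bits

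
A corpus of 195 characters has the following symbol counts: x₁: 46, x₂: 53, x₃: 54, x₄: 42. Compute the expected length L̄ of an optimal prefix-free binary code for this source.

Probabilities are the counts divided by 195.
Repeatedly combine the two least-probable nodes; the expected code length is the sum of the merged weights.
merge 14/65 + 46/195 → 88/195
merge 53/195 + 18/65 → 107/195
merge 88/195 + 107/195 → 1
L = 88/195 + 107/195 + 1 = 2 bits/symbol.

2 bits/symbol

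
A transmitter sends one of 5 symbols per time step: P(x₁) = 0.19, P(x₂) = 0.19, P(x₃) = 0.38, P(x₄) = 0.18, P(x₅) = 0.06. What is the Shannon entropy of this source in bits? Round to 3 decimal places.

2.130 bits

H = −Σ pᵢ log₂ pᵢ.
−0.19·log₂(0.19) = 0.4552
−0.19·log₂(0.19) = 0.4552
−0.38·log₂(0.38) = 0.5305
−0.18·log₂(0.18) = 0.4453
−0.06·log₂(0.06) = 0.2435
Sum ≈ 2.1297 → 2.130 bits.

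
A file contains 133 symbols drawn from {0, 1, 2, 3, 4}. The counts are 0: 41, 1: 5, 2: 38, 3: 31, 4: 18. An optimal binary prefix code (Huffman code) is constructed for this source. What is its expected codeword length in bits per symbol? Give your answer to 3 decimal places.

2.173 bits/symbol

Probabilities are the counts divided by 133.
Repeatedly combine the two least-probable nodes; the expected code length is the sum of the merged weights.
merge 5/133 + 18/133 → 23/133
merge 23/133 + 31/133 → 54/133
merge 2/7 + 41/133 → 79/133
merge 54/133 + 79/133 → 1
L = 23/133 + 54/133 + 79/133 + 1 = 289/133 ≈ 2.173 bits/symbol.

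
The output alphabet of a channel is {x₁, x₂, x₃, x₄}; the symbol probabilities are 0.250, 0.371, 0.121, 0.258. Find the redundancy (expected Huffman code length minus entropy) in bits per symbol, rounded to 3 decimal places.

0.096 bits

Entropy H = −Σ p log₂ p ≈ 1.9037 bits.
Huffman merges: 121/1000+1/4→371/1000; 129/500+371/1000→629/1000; 371/1000+629/1000→1. L = 2 ≈ 2.0000.
L − H = 2.0000 − 1.9037 = 0.096 bits.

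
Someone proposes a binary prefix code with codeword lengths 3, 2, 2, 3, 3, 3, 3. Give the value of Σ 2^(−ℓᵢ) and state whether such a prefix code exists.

1.125; no

With common denominator 2^3 = 8: Σ 2^(−ℓᵢ) = 1/8 + 2/8 + 2/8 + 1/8 + 1/8 + 1/8 + 1/8 = 9/8 = 1.125.
Kraft's inequality requires Σ ≤ 1; here Σ = 1.125 > 1, so no such prefix code exists.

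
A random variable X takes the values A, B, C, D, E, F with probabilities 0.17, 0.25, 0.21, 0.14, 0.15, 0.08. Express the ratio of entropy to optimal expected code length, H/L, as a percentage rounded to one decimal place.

98.7%

Entropy H = −Σ p log₂ p ≈ 2.5066 bits.
Huffman merges: 2/25+7/50→11/50; 3/20+17/100→8/25; 21/100+11/50→43/100; 1/4+8/25→57/100; 43/100+57/100→1. L = 127/50 ≈ 2.5400.
Efficiency = H/L = 2.5066/2.5400 = 98.7%.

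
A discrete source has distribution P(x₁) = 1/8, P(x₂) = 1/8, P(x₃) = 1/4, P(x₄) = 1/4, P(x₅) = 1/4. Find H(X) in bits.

Each probability is a power of 1/2, so log₂(1/p) is an integer.
H = Σ p·log₂(1/p) = 1/8·3 + 1/8·3 + 1/4·2 + 1/4·2 + 1/4·2 = 2.25 bits.

2.25 bits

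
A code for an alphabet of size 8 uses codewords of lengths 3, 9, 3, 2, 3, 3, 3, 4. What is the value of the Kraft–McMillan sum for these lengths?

0.939453125

With common denominator 2^9 = 512: Σ 2^(−ℓᵢ) = 64/512 + 1/512 + 64/512 + 128/512 + 64/512 + 64/512 + 64/512 + 32/512 = 481/512 = 0.939453125.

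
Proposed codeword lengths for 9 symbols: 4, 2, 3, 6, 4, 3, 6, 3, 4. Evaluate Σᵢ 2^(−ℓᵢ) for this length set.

0.84375

With common denominator 2^6 = 64: Σ 2^(−ℓᵢ) = 4/64 + 16/64 + 8/64 + 1/64 + 4/64 + 8/64 + 1/64 + 8/64 + 4/64 = 54/64 = 0.84375.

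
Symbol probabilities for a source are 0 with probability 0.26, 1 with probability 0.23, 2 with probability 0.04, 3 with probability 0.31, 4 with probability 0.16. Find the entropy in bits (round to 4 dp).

H = −Σ pᵢ log₂ pᵢ.
−0.26·log₂(0.26) = 0.5053
−0.23·log₂(0.23) = 0.4877
−0.04·log₂(0.04) = 0.1858
−0.31·log₂(0.31) = 0.5238
−0.16·log₂(0.16) = 0.4230
Sum ≈ 2.1255 → 2.1255 bits.

2.1255 bits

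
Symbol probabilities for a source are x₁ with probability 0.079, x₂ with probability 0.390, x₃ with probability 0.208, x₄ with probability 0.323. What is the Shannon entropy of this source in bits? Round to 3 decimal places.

H = −Σ pᵢ log₂ pᵢ.
−0.079·log₂(0.079) = 0.2893
−0.390·log₂(0.390) = 0.5298
−0.208·log₂(0.208) = 0.4712
−0.323·log₂(0.323) = 0.5266
Sum ≈ 1.8169 → 1.817 bits.

1.817 bits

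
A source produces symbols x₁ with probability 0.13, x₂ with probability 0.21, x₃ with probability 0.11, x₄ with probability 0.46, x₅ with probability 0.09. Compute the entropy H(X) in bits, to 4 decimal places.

2.0337 bits

H = −Σ pᵢ log₂ pᵢ.
−0.13·log₂(0.13) = 0.3826
−0.21·log₂(0.21) = 0.4728
−0.11·log₂(0.11) = 0.3503
−0.46·log₂(0.46) = 0.5153
−0.09·log₂(0.09) = 0.3127
Sum ≈ 2.0337 → 2.0337 bits.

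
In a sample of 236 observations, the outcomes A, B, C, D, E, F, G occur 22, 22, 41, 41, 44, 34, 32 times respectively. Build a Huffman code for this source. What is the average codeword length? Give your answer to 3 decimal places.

2.814 bits/symbol

Probabilities are the counts divided by 236.
Repeatedly combine the two least-probable nodes; the expected code length is the sum of the merged weights.
merge 11/118 + 11/118 → 11/59
merge 8/59 + 17/118 → 33/118
merge 41/236 + 41/236 → 41/118
merge 11/59 + 11/59 → 22/59
merge 33/118 + 41/118 → 37/59
merge 22/59 + 37/59 → 1
L = 11/59 + 33/118 + 41/118 + 22/59 + 37/59 + 1 = 166/59 ≈ 2.814 bits/symbol.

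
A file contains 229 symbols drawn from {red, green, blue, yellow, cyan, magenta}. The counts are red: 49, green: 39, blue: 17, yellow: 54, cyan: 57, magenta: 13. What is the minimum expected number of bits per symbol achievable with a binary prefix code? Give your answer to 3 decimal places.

Probabilities are the counts divided by 229.
Repeatedly combine the two least-probable nodes; the expected code length is the sum of the merged weights.
merge 13/229 + 17/229 → 30/229
merge 30/229 + 39/229 → 69/229
merge 49/229 + 54/229 → 103/229
merge 57/229 + 69/229 → 126/229
merge 103/229 + 126/229 → 1
L = 30/229 + 69/229 + 103/229 + 126/229 + 1 = 557/229 ≈ 2.432 bits/symbol.

2.432 bits/symbol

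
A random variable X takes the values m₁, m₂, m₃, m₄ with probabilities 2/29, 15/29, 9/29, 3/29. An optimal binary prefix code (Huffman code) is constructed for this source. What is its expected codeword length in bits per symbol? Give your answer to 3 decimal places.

Repeatedly combine the two least-probable nodes; the expected code length is the sum of the merged weights.
merge 2/29 + 3/29 → 5/29
merge 5/29 + 9/29 → 14/29
merge 14/29 + 15/29 → 1
L = 5/29 + 14/29 + 1 = 48/29 ≈ 1.655 bits/symbol.

1.655 bits/symbol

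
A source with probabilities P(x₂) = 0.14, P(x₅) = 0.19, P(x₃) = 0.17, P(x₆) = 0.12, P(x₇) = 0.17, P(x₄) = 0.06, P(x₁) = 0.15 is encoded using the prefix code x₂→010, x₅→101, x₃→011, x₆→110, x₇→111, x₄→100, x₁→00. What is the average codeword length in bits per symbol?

2.85 bits/symbol

L̄ = Σ pᵢ·ℓᵢ = 0.14·3 + 0.19·3 + 0.17·3 + 0.12·3 + 0.17·3 + 0.06·3 + 0.15·2 = 2.85 bits/symbol.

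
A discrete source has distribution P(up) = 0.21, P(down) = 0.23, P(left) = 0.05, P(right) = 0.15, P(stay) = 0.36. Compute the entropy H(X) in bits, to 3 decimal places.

2.118 bits

H = −Σ pᵢ log₂ pᵢ.
−0.21·log₂(0.21) = 0.4728
−0.23·log₂(0.23) = 0.4877
−0.05·log₂(0.05) = 0.2161
−0.15·log₂(0.15) = 0.4105
−0.36·log₂(0.36) = 0.5306
Sum ≈ 2.1177 → 2.118 bits.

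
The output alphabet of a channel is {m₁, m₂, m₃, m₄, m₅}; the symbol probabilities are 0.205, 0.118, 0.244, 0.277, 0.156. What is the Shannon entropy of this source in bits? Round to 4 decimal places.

2.2602 bits

H = −Σ pᵢ log₂ pᵢ.
−0.205·log₂(0.205) = 0.4687
−0.118·log₂(0.118) = 0.3638
−0.244·log₂(0.244) = 0.4966
−0.277·log₂(0.277) = 0.5130
−0.156·log₂(0.156) = 0.4181
Sum ≈ 2.2602 → 2.2602 bits.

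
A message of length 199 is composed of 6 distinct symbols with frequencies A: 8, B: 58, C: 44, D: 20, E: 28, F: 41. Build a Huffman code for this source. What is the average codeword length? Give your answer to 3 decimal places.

Probabilities are the counts divided by 199.
Repeatedly combine the two least-probable nodes; the expected code length is the sum of the merged weights.
merge 8/199 + 20/199 → 28/199
merge 28/199 + 28/199 → 56/199
merge 41/199 + 44/199 → 85/199
merge 56/199 + 58/199 → 114/199
merge 85/199 + 114/199 → 1
L = 28/199 + 56/199 + 85/199 + 114/199 + 1 = 482/199 ≈ 2.422 bits/symbol.

2.422 bits/symbol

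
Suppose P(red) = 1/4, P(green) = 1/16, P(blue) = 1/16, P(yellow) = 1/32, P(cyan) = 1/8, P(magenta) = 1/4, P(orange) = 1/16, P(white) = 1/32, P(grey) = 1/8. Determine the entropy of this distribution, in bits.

2.8125 bits

Each probability is a power of 1/2, so log₂(1/p) is an integer.
H = Σ p·log₂(1/p) = 1/4·2 + 1/16·4 + 1/16·4 + 1/32·5 + 1/8·3 + 1/4·2 + 1/16·4 + 1/32·5 + 1/8·3 = 2.8125 bits.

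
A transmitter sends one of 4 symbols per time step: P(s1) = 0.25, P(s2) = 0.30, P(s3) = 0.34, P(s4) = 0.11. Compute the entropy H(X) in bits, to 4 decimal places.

H = −Σ pᵢ log₂ pᵢ.
−0.25·log₂(0.25) = 0.5000
−0.30·log₂(0.30) = 0.5211
−0.34·log₂(0.34) = 0.5292
−0.11·log₂(0.11) = 0.3503
Sum ≈ 1.9006 → 1.9006 bits.

1.9006 bits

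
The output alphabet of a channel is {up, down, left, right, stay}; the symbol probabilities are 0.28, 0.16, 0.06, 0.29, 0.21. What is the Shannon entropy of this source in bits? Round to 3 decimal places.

H = −Σ pᵢ log₂ pᵢ.
−0.28·log₂(0.28) = 0.5142
−0.16·log₂(0.16) = 0.4230
−0.06·log₂(0.06) = 0.2435
−0.29·log₂(0.29) = 0.5179
−0.21·log₂(0.21) = 0.4728
Sum ≈ 2.1715 → 2.171 bits.

2.171 bits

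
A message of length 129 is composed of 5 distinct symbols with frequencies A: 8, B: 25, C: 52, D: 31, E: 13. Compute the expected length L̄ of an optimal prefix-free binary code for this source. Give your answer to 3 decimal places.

Probabilities are the counts divided by 129.
Repeatedly combine the two least-probable nodes; the expected code length is the sum of the merged weights.
merge 8/129 + 13/129 → 7/43
merge 7/43 + 25/129 → 46/129
merge 31/129 + 46/129 → 77/129
merge 52/129 + 77/129 → 1
L = 7/43 + 46/129 + 77/129 + 1 = 91/43 ≈ 2.116 bits/symbol.

2.116 bits/symbol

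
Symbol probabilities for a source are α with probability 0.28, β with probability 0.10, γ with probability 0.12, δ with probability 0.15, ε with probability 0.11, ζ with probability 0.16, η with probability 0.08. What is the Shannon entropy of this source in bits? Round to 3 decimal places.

H = −Σ pᵢ log₂ pᵢ.
−0.28·log₂(0.28) = 0.5142
−0.10·log₂(0.10) = 0.3322
−0.12·log₂(0.12) = 0.3671
−0.15·log₂(0.15) = 0.4105
−0.11·log₂(0.11) = 0.3503
−0.16·log₂(0.16) = 0.4230
−0.08·log₂(0.08) = 0.2915
Sum ≈ 2.6888 → 2.689 bits.

2.689 bits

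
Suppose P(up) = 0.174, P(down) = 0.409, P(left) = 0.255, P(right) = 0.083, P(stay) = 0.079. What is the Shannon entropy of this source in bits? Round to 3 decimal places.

H = −Σ pᵢ log₂ pᵢ.
−0.174·log₂(0.174) = 0.4390
−0.409·log₂(0.409) = 0.5275
−0.255·log₂(0.255) = 0.5027
−0.083·log₂(0.083) = 0.2980
−0.079·log₂(0.079) = 0.2893
Sum ≈ 2.0566 → 2.057 bits.

2.057 bits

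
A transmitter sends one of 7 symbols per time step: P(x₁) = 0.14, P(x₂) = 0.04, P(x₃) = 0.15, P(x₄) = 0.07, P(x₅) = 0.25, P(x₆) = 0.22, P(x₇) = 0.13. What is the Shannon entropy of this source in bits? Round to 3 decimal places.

2.625 bits

H = −Σ pᵢ log₂ pᵢ.
−0.14·log₂(0.14) = 0.3971
−0.04·log₂(0.04) = 0.1858
−0.15·log₂(0.15) = 0.4105
−0.07·log₂(0.07) = 0.2686
−0.25·log₂(0.25) = 0.5000
−0.22·log₂(0.22) = 0.4806
−0.13·log₂(0.13) = 0.3826
Sum ≈ 2.6252 → 2.625 bits.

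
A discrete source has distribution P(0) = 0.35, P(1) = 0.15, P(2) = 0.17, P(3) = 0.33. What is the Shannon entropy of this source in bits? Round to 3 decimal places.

1.903 bits

H = −Σ pᵢ log₂ pᵢ.
−0.35·log₂(0.35) = 0.5301
−0.15·log₂(0.15) = 0.4105
−0.17·log₂(0.17) = 0.4346
−0.33·log₂(0.33) = 0.5278
Sum ≈ 1.9031 → 1.903 bits.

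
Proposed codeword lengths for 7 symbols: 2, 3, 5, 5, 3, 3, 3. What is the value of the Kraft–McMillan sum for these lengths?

With common denominator 2^5 = 32: Σ 2^(−ℓᵢ) = 8/32 + 4/32 + 1/32 + 1/32 + 4/32 + 4/32 + 4/32 = 26/32 = 0.8125.

0.8125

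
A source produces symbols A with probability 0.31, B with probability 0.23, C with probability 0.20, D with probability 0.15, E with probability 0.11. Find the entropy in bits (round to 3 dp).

2.237 bits

H = −Σ pᵢ log₂ pᵢ.
−0.31·log₂(0.31) = 0.5238
−0.23·log₂(0.23) = 0.4877
−0.20·log₂(0.20) = 0.4644
−0.15·log₂(0.15) = 0.4105
−0.11·log₂(0.11) = 0.3503
Sum ≈ 2.2367 → 2.237 bits.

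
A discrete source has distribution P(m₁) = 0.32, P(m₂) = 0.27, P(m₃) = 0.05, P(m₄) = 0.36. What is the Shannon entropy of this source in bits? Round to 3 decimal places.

1.783 bits

H = −Σ pᵢ log₂ pᵢ.
−0.32·log₂(0.32) = 0.5260
−0.27·log₂(0.27) = 0.5100
−0.05·log₂(0.05) = 0.2161
−0.36·log₂(0.36) = 0.5306
Sum ≈ 1.7828 → 1.783 bits.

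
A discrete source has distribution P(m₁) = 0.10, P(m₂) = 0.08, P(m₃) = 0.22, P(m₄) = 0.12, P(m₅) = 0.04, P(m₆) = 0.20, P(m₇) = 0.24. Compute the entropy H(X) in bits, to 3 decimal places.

2.616 bits

H = −Σ pᵢ log₂ pᵢ.
−0.10·log₂(0.10) = 0.3322
−0.08·log₂(0.08) = 0.2915
−0.22·log₂(0.22) = 0.4806
−0.12·log₂(0.12) = 0.3671
−0.04·log₂(0.04) = 0.1858
−0.20·log₂(0.20) = 0.4644
−0.24·log₂(0.24) = 0.4941
Sum ≈ 2.6156 → 2.616 bits.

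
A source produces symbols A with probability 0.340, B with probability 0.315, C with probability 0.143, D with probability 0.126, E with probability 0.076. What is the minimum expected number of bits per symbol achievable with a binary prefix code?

2.202 bits/symbol

Repeatedly combine the two least-probable nodes; the expected code length is the sum of the merged weights.
merge 19/250 + 63/500 → 101/500
merge 143/1000 + 101/500 → 69/200
merge 63/200 + 17/50 → 131/200
merge 69/200 + 131/200 → 1
L = 101/500 + 69/200 + 131/200 + 1 = 1101/500 = 2.202 bits/symbol.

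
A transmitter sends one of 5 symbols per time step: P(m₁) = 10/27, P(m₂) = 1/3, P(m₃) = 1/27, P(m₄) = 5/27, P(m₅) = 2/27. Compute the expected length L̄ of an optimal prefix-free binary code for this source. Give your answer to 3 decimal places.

2.037 bits/symbol

Repeatedly combine the two least-probable nodes; the expected code length is the sum of the merged weights.
merge 1/27 + 2/27 → 1/9
merge 1/9 + 5/27 → 8/27
merge 8/27 + 1/3 → 17/27
merge 10/27 + 17/27 → 1
L = 1/9 + 8/27 + 17/27 + 1 = 55/27 ≈ 2.037 bits/symbol.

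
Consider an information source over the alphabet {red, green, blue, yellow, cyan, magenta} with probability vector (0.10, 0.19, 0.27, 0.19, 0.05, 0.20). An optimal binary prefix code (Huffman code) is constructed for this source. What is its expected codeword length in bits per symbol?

2.49 bits/symbol

Repeatedly combine the two least-probable nodes; the expected code length is the sum of the merged weights.
merge 1/20 + 1/10 → 3/20
merge 3/20 + 19/100 → 17/50
merge 19/100 + 1/5 → 39/100
merge 27/100 + 17/50 → 61/100
merge 39/100 + 61/100 → 1
L = 3/20 + 17/50 + 39/100 + 61/100 + 1 = 249/100 = 2.49 bits/symbol.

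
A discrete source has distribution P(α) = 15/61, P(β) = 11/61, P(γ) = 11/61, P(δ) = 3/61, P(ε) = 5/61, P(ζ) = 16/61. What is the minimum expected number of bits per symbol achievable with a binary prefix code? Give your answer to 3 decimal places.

Repeatedly combine the two least-probable nodes; the expected code length is the sum of the merged weights.
merge 3/61 + 5/61 → 8/61
merge 8/61 + 11/61 → 19/61
merge 11/61 + 15/61 → 26/61
merge 16/61 + 19/61 → 35/61
merge 26/61 + 35/61 → 1
L = 8/61 + 19/61 + 26/61 + 35/61 + 1 = 149/61 ≈ 2.443 bits/symbol.

2.443 bits/symbol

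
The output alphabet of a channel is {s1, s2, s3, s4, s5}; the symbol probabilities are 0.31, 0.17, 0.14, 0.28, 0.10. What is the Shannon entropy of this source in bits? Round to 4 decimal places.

2.2019 bits

H = −Σ pᵢ log₂ pᵢ.
−0.31·log₂(0.31) = 0.5238
−0.17·log₂(0.17) = 0.4346
−0.14·log₂(0.14) = 0.3971
−0.28·log₂(0.28) = 0.5142
−0.10·log₂(0.10) = 0.3322
Sum ≈ 2.2019 → 2.2019 bits.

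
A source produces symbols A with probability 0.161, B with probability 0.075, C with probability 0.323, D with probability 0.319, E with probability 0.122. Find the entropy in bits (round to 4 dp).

2.1272 bits

H = −Σ pᵢ log₂ pᵢ.
−0.161·log₂(0.161) = 0.4242
−0.075·log₂(0.075) = 0.2803
−0.323·log₂(0.323) = 0.5266
−0.319·log₂(0.319) = 0.5258
−0.122·log₂(0.122) = 0.3703
Sum ≈ 2.1272 → 2.1272 bits.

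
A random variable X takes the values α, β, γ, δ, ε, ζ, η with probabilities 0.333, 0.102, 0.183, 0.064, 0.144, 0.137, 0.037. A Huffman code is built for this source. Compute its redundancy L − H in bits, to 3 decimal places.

Entropy H = −Σ p log₂ p ≈ 2.5378 bits.
Huffman merges: 37/1000+8/125→101/1000; 101/1000+51/500→203/1000; 137/1000+18/125→281/1000; 183/1000+203/1000→193/500; 281/1000+333/1000→307/500; 193/500+307/500→1. L = 517/200 ≈ 2.5850.
L − H = 2.5850 − 2.5378 = 0.047 bits.

0.047 bits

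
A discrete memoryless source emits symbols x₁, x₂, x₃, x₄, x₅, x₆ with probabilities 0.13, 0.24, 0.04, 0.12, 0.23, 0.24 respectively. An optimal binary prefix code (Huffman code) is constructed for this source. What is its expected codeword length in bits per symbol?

2.45 bits/symbol

Repeatedly combine the two least-probable nodes; the expected code length is the sum of the merged weights.
merge 1/25 + 3/25 → 4/25
merge 13/100 + 4/25 → 29/100
merge 23/100 + 6/25 → 47/100
merge 6/25 + 29/100 → 53/100
merge 47/100 + 53/100 → 1
L = 4/25 + 29/100 + 47/100 + 53/100 + 1 = 49/20 = 2.45 bits/symbol.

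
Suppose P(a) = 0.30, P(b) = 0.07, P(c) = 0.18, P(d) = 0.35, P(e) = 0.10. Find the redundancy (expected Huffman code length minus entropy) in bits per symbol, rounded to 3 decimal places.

0.073 bits

Entropy H = −Σ p log₂ p ≈ 2.0972 bits.
Huffman merges: 7/100+1/10→17/100; 17/100+9/50→7/20; 3/10+7/20→13/20; 7/20+13/20→1. L = 217/100 ≈ 2.1700.
L − H = 2.1700 − 2.0972 = 0.073 bits.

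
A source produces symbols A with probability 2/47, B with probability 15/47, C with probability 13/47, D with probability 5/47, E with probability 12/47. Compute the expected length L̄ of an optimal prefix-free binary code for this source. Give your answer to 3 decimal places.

Repeatedly combine the two least-probable nodes; the expected code length is the sum of the merged weights.
merge 2/47 + 5/47 → 7/47
merge 7/47 + 12/47 → 19/47
merge 13/47 + 15/47 → 28/47
merge 19/47 + 28/47 → 1
L = 7/47 + 19/47 + 28/47 + 1 = 101/47 ≈ 2.149 bits/symbol.

2.149 bits/symbol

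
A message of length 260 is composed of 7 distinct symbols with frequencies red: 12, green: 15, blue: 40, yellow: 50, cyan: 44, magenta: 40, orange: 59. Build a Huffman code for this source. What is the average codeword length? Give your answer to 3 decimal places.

Probabilities are the counts divided by 260.
Repeatedly combine the two least-probable nodes; the expected code length is the sum of the merged weights.
merge 3/65 + 3/52 → 27/260
merge 27/260 + 2/13 → 67/260
merge 2/13 + 11/65 → 21/65
merge 5/26 + 59/260 → 109/260
merge 67/260 + 21/65 → 151/260
merge 109/260 + 151/260 → 1
L = 27/260 + 67/260 + 21/65 + 109/260 + 151/260 + 1 = 349/130 ≈ 2.685 bits/symbol.

2.685 bits/symbol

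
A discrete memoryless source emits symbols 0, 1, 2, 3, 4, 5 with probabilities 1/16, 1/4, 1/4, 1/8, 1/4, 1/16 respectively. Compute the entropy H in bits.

2.375 bits

Each probability is a power of 1/2, so log₂(1/p) is an integer.
H = Σ p·log₂(1/p) = 1/16·4 + 1/4·2 + 1/4·2 + 1/8·3 + 1/4·2 + 1/16·4 = 2.375 bits.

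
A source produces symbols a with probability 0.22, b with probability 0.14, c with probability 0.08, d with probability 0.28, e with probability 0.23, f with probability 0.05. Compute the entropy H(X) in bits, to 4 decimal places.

2.3872 bits

H = −Σ pᵢ log₂ pᵢ.
−0.22·log₂(0.22) = 0.4806
−0.14·log₂(0.14) = 0.3971
−0.08·log₂(0.08) = 0.2915
−0.28·log₂(0.28) = 0.5142
−0.23·log₂(0.23) = 0.4877
−0.05·log₂(0.05) = 0.2161
Sum ≈ 2.3872 → 2.3872 bits.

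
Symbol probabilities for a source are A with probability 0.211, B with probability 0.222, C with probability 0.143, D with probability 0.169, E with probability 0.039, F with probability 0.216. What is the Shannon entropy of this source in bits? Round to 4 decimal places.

2.4505 bits

H = −Σ pᵢ log₂ pᵢ.
−0.211·log₂(0.211) = 0.4736
−0.222·log₂(0.222) = 0.4820
−0.143·log₂(0.143) = 0.4012
−0.169·log₂(0.169) = 0.4335
−0.039·log₂(0.039) = 0.1825
−0.216·log₂(0.216) = 0.4776
Sum ≈ 2.4505 → 2.4505 bits.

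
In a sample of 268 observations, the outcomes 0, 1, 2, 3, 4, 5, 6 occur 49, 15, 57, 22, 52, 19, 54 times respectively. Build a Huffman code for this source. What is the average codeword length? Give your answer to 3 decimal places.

Probabilities are the counts divided by 268.
Repeatedly combine the two least-probable nodes; the expected code length is the sum of the merged weights.
merge 15/268 + 19/268 → 17/134
merge 11/134 + 17/134 → 14/67
merge 49/268 + 13/67 → 101/268
merge 27/134 + 14/67 → 55/134
merge 57/268 + 101/268 → 79/134
merge 55/134 + 79/134 → 1
L = 17/134 + 14/67 + 101/268 + 55/134 + 79/134 + 1 = 727/268 ≈ 2.713 bits/symbol.

2.713 bits/symbol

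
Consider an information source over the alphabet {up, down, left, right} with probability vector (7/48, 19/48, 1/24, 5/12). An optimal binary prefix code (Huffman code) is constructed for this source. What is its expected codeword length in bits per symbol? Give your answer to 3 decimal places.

1.771 bits/symbol

Repeatedly combine the two least-probable nodes; the expected code length is the sum of the merged weights.
merge 1/24 + 7/48 → 3/16
merge 3/16 + 19/48 → 7/12
merge 5/12 + 7/12 → 1
L = 3/16 + 7/12 + 1 = 85/48 ≈ 1.771 bits/symbol.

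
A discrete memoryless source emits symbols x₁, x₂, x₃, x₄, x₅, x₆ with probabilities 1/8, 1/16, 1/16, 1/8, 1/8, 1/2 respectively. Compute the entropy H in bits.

Each probability is a power of 1/2, so log₂(1/p) is an integer.
H = Σ p·log₂(1/p) = 1/8·3 + 1/16·4 + 1/16·4 + 1/8·3 + 1/8·3 + 1/2·1 = 2.125 bits.

2.125 bits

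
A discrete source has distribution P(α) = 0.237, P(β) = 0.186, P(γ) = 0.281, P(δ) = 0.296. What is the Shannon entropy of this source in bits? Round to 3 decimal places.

1.978 bits

H = −Σ pᵢ log₂ pᵢ.
−0.237·log₂(0.237) = 0.4923
−0.186·log₂(0.186) = 0.4514
−0.281·log₂(0.281) = 0.5146
−0.296·log₂(0.296) = 0.5199
Sum ≈ 1.9781 → 1.978 bits.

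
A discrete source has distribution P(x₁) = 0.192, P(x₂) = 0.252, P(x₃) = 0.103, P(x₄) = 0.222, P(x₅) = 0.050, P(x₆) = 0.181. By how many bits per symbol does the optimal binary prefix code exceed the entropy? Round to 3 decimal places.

Entropy H = −Σ p log₂ p ≈ 2.4405 bits.
Huffman merges: 1/20+103/1000→153/1000; 153/1000+181/1000→167/500; 24/125+111/500→207/500; 63/250+167/500→293/500; 207/500+293/500→1. L = 2487/1000 ≈ 2.4870.
L − H = 2.4870 − 2.4405 = 0.047 bits.

0.047 bits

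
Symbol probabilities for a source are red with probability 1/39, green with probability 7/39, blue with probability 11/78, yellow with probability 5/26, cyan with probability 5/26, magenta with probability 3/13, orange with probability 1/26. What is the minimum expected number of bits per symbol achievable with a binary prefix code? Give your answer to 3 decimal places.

2.641 bits/symbol

Repeatedly combine the two least-probable nodes; the expected code length is the sum of the merged weights.
merge 1/39 + 1/26 → 5/78
merge 5/78 + 11/78 → 8/39
merge 7/39 + 5/26 → 29/78
merge 5/26 + 8/39 → 31/78
merge 3/13 + 29/78 → 47/78
merge 31/78 + 47/78 → 1
L = 5/78 + 8/39 + 29/78 + 31/78 + 47/78 + 1 = 103/39 ≈ 2.641 bits/symbol.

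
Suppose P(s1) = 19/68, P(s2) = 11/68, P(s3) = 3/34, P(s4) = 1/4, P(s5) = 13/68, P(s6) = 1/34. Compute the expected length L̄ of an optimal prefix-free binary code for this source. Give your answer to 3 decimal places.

Repeatedly combine the two least-probable nodes; the expected code length is the sum of the merged weights.
merge 1/34 + 3/34 → 2/17
merge 2/17 + 11/68 → 19/68
merge 13/68 + 1/4 → 15/34
merge 19/68 + 19/68 → 19/34
merge 15/34 + 19/34 → 1
L = 2/17 + 19/68 + 15/34 + 19/34 + 1 = 163/68 ≈ 2.397 bits/symbol.

2.397 bits/symbol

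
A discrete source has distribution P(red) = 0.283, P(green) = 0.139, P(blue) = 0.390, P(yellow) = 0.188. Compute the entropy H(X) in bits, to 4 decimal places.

1.8942 bits

H = −Σ pᵢ log₂ pᵢ.
−0.283·log₂(0.283) = 0.5154
−0.139·log₂(0.139) = 0.3957
−0.390·log₂(0.390) = 0.5298
−0.188·log₂(0.188) = 0.4533
Sum ≈ 1.8942 → 1.8942 bits.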